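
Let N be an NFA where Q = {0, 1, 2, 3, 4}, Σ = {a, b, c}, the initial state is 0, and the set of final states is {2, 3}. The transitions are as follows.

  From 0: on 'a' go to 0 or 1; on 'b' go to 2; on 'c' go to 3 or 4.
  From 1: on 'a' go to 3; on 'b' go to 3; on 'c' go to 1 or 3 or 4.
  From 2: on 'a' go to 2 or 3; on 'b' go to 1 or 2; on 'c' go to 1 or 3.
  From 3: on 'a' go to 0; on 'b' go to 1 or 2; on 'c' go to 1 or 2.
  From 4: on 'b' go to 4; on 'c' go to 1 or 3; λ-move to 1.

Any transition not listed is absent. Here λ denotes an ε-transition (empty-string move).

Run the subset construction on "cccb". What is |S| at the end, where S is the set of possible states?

4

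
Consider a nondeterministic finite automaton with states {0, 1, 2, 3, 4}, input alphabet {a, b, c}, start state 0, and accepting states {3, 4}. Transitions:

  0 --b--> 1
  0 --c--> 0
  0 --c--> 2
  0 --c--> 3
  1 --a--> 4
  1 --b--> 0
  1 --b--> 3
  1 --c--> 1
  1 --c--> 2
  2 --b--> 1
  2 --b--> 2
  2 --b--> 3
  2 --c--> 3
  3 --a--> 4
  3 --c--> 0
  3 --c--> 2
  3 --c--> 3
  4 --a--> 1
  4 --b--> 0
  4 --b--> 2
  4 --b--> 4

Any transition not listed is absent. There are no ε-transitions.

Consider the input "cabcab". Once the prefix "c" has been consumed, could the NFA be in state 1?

No

Start in {0}.
Read 'c': 0→{0, 2, 3}; now {0, 2, 3}.
State 1 is not in {0, 2, 3}.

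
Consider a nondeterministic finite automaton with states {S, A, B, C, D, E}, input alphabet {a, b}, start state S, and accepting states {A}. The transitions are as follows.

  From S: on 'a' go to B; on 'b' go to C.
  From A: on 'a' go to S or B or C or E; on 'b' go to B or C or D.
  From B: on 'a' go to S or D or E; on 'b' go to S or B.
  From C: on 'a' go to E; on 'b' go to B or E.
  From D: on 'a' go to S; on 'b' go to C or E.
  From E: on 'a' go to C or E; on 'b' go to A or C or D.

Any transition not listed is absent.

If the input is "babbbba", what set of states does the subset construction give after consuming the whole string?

Start in {S}.
Read 'b': S→{C}; now {C}.
Read 'a': C→{E}; now {E}.
Read 'b': E→{A, C, D}; now {A, C, D}.
Read 'b': A→{B, C, D}, C→{B, E}, D→{C, E}; now {B, C, D, E}.
Read 'b': B→{S, B}, C→{B, E}, D→{C, E}, E→{A, C, D}; now {S, A, B, C, D, E}.
Read 'b': S→{C}, A→{B, C, D}, B→{S, B}, C→{B, E}, D→{C, E}, E→{A, C, D}; now {S, A, B, C, D, E}.
Read 'a': S→{B}, A→{S, B, C, E}, B→{S, D, E}, C→{E}, D→{S}, E→{C, E}; now {S, B, C, D, E}.

{S, B, C, D, E}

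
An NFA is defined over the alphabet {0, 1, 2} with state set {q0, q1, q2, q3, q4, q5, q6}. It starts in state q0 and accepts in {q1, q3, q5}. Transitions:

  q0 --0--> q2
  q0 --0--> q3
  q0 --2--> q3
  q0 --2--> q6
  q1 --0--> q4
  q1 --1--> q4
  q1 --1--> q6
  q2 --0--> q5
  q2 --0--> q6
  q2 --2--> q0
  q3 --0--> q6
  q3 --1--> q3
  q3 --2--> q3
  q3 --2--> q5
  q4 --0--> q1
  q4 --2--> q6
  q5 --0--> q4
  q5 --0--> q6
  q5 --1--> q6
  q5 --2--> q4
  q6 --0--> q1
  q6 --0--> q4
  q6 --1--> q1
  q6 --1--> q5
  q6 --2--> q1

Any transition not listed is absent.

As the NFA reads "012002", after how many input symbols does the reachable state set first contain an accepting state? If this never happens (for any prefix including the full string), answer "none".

1

Start in {q0}.
Read '0': q0→{q2, q3}; now {q2, q3}.
None of the earlier sets intersect F, but {q2, q3} does.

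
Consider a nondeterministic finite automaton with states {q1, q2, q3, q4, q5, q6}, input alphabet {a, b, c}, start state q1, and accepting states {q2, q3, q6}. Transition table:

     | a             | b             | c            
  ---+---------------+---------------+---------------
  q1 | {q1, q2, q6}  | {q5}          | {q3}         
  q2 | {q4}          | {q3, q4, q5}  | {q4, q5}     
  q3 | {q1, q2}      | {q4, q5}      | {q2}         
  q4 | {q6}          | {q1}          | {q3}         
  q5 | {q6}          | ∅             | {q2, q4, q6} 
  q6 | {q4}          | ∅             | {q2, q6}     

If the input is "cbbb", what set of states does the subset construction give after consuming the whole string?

Start in {q1}.
Read 'c': q1→{q3}; now {q3}.
Read 'b': q3→{q4, q5}; now {q4, q5}.
Read 'b': q4→{q1}, q5→∅; now {q1}.
Read 'b': q1→{q5}; now {q5}.

{q5}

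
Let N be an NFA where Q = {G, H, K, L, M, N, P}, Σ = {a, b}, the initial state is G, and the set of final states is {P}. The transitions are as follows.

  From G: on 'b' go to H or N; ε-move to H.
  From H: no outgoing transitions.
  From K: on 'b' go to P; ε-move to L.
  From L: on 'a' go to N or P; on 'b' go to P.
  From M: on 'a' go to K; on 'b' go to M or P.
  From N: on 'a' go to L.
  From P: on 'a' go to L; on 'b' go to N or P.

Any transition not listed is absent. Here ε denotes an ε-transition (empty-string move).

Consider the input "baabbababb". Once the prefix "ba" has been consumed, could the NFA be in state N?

No

Start: ε-closure({G}) = {G, H}.
Read 'b': {G, H} → {H, N}.
Read 'a': {H, N} → {L}.
State N is not in {L}.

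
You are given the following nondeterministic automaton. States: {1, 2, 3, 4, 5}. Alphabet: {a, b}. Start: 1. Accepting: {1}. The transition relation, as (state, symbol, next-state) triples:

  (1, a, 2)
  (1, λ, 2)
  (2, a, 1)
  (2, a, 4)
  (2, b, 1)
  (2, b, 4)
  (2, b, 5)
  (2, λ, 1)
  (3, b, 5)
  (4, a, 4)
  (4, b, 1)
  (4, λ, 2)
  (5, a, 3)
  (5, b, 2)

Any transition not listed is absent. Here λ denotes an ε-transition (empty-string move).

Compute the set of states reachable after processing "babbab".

{1, 2, 4, 5}

Start: ε-closure({1}) = {1, 2}.
Read 'b': 1→∅, 2→{1, 4, 5}; union {1, 4, 5}; ε-closure = {1, 2, 4, 5}.
Read 'a': 1→{2}, 2→{1, 4}, 4→{4}, 5→{3}; now {1, 2, 3, 4}.
Read 'b': 1→∅, 2→{1, 4, 5}, 3→{5}, 4→{1}; union {1, 4, 5}; ε-closure = {1, 2, 4, 5}.
Read 'b': 1→∅, 2→{1, 4, 5}, 4→{1}, 5→{2}; now {1, 2, 4, 5}.
Read 'a': 1→{2}, 2→{1, 4}, 4→{4}, 5→{3}; now {1, 2, 3, 4}.
Read 'b': 1→∅, 2→{1, 4, 5}, 3→{5}, 4→{1}; union {1, 4, 5}; ε-closure = {1, 2, 4, 5}.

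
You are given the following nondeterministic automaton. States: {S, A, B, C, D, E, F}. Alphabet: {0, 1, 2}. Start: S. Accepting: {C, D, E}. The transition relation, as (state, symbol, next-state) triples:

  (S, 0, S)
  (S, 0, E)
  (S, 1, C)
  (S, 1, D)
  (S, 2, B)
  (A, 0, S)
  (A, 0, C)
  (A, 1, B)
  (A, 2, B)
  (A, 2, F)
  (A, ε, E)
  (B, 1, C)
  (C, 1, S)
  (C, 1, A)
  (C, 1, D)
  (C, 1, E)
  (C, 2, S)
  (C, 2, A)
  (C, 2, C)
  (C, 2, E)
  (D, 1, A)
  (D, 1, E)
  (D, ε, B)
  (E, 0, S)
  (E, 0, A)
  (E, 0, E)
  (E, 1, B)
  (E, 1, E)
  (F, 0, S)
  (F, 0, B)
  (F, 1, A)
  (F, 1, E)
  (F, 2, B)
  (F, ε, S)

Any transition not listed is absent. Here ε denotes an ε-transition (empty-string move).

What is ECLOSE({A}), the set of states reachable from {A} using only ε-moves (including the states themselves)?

{A, E}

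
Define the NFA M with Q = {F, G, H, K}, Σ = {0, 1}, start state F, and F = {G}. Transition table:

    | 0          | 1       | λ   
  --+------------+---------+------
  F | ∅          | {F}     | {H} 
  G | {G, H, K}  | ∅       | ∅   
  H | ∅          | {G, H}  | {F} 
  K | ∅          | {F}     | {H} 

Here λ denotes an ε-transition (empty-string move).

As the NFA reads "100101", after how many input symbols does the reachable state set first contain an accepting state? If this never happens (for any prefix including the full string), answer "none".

1

Start: ε-closure({F}) = {F, H}.
Read '1': F→{F}, H→{G, H}; now {F, G, H}.
None of the earlier sets intersect F, but {F, G, H} does.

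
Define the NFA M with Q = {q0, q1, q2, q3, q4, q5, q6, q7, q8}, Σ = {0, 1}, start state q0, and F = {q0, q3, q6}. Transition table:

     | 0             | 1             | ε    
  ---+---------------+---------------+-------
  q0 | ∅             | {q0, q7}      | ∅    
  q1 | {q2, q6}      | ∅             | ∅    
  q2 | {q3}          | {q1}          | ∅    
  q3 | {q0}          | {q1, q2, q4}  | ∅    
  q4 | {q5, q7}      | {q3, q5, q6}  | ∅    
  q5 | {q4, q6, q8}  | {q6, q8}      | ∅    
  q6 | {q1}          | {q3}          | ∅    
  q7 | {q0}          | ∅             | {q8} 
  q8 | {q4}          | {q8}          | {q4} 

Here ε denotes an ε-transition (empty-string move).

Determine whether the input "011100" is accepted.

Start in {q0}.
Read '0': {q0} → ∅.
The set is empty and remains empty for the remaining 5 symbols.
The final set ∅ contains no accepting state.

No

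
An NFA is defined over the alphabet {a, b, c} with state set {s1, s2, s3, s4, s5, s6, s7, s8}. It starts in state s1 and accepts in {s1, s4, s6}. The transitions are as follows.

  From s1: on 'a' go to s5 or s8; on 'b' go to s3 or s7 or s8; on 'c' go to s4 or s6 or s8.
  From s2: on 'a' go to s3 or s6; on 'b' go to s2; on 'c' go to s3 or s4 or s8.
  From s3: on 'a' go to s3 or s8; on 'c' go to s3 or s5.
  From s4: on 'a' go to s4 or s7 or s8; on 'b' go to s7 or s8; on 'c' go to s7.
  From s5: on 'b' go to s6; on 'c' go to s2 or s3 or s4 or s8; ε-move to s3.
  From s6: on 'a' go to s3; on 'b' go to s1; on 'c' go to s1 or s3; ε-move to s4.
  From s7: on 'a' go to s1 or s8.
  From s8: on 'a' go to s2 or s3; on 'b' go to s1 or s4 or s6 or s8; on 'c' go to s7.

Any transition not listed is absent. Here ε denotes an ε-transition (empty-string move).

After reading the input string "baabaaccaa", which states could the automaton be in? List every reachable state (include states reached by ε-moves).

{s1, s2, s3, s4, s5, s6, s7, s8}

Start in {s1}.
Read 'b': s1→{s3, s7, s8}; now {s3, s7, s8}.
Read 'a': s3→{s3, s8}, s7→{s1, s8}, s8→{s2, s3}; now {s1, s2, s3, s8}.
Read 'a': s1→{s5, s8}, s2→{s3, s6}, s3→{s3, s8}, s8→{s2, s3}; union {s2, s3, s5, s6, s8}; ε-closure = {s2, s3, s4, s5, s6, s8}.
Read 'b': s2→{s2}, s3→∅, s4→{s7, s8}, s5→{s6}, s6→{s1}, s8→{s1, s4, s6, s8}; now {s1, s2, s4, s6, s7, s8}.
Read 'a': s1→{s5, s8}, s2→{s3, s6}, s4→{s4, s7, s8}, s6→{s3}, s7→{s1, s8}, s8→{s2, s3}; now {s1, s2, s3, s4, s5, s6, s7, s8}.
Read 'a': s1→{s5, s8}, s2→{s3, s6}, s3→{s3, s8}, s4→{s4, s7, s8}, s5→∅, s6→{s3}, s7→{s1, s8}, s8→{s2, s3}; now {s1, s2, s3, s4, s5, s6, s7, s8}.
Read 'c': s1→{s4, s6, s8}, s2→{s3, s4, s8}, s3→{s3, s5}, s4→{s7}, s5→{s2, s3, s4, s8}, s6→{s1, s3}, s7→∅, s8→{s7}; now {s1, s2, s3, s4, s5, s6, s7, s8}.
Read 'c': s1→{s4, s6, s8}, s2→{s3, s4, s8}, s3→{s3, s5}, s4→{s7}, s5→{s2, s3, s4, s8}, s6→{s1, s3}, s7→∅, s8→{s7}; now {s1, s2, s3, s4, s5, s6, s7, s8}.
Read 'a': s1→{s5, s8}, s2→{s3, s6}, s3→{s3, s8}, s4→{s4, s7, s8}, s5→∅, s6→{s3}, s7→{s1, s8}, s8→{s2, s3}; now {s1, s2, s3, s4, s5, s6, s7, s8}.
Read 'a': s1→{s5, s8}, s2→{s3, s6}, s3→{s3, s8}, s4→{s4, s7, s8}, s5→∅, s6→{s3}, s7→{s1, s8}, s8→{s2, s3}; now {s1, s2, s3, s4, s5, s6, s7, s8}.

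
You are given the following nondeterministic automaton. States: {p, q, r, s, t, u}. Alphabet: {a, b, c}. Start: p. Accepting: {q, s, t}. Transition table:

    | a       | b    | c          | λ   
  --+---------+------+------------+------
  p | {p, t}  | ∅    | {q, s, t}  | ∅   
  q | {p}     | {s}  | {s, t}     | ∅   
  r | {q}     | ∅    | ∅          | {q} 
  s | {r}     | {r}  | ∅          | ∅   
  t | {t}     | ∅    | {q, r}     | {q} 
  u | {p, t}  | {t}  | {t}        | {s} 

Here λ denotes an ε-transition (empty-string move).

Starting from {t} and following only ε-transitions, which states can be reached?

Begin with {t}.
ε-move t → q; add q.

{q, t}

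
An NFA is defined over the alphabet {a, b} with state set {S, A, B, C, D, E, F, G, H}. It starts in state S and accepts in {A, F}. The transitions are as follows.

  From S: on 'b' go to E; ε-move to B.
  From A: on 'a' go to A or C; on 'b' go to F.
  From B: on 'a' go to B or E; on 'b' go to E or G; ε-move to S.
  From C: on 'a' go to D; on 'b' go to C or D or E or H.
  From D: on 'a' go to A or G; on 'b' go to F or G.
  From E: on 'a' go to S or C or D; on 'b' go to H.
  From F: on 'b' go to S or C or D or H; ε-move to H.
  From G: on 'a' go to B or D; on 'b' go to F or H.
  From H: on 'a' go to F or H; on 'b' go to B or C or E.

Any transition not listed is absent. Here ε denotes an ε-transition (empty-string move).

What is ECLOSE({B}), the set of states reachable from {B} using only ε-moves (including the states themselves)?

Begin with {B}.
ε-move B → S; add S.

{S, B}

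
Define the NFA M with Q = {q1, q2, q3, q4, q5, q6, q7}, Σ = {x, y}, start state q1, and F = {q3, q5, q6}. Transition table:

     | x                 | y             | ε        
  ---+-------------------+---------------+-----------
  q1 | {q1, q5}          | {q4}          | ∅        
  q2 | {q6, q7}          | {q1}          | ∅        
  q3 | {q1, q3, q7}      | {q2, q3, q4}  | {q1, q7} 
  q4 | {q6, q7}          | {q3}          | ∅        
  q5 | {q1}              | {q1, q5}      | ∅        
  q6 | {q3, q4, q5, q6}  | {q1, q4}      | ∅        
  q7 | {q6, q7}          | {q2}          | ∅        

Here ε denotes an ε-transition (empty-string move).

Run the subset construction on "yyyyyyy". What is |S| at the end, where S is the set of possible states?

Start in {q1}.
Read 'y': q1→{q4}; now {q4}.
Read 'y': q4→{q3}; union {q3}; ε-closure = {q1, q3, q7}.
Read 'y': q1→{q4}, q3→{q2, q3, q4}, q7→{q2}; union {q2, q3, q4}; ε-closure = {q1, q2, q3, q4, q7}.
Read 'y': q1→{q4}, q2→{q1}, q3→{q2, q3, q4}, q4→{q3}, q7→{q2}; union {q1, q2, q3, q4}; ε-closure = {q1, q2, q3, q4, q7}.
Read 'y': q1→{q4}, q2→{q1}, q3→{q2, q3, q4}, q4→{q3}, q7→{q2}; union {q1, q2, q3, q4}; ε-closure = {q1, q2, q3, q4, q7}.
Read 'y': q1→{q4}, q2→{q1}, q3→{q2, q3, q4}, q4→{q3}, q7→{q2}; union {q1, q2, q3, q4}; ε-closure = {q1, q2, q3, q4, q7}.
Read 'y': q1→{q4}, q2→{q1}, q3→{q2, q3, q4}, q4→{q3}, q7→{q2}; union {q1, q2, q3, q4}; ε-closure = {q1, q2, q3, q4, q7}.
That set has 5 states.

5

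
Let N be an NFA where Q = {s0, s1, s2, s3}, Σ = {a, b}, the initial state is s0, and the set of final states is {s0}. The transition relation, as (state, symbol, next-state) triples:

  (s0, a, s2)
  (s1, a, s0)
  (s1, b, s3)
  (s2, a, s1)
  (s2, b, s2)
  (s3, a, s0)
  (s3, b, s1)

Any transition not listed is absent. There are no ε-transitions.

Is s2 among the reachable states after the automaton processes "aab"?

No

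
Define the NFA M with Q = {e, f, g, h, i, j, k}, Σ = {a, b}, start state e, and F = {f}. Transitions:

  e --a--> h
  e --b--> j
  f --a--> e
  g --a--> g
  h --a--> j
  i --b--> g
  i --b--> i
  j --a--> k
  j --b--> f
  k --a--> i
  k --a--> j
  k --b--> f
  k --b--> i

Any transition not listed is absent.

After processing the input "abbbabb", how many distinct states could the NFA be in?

0

Start in {e}.
Read 'a': e→{h}; now {h}.
Read 'b': h→∅; now ∅.
The set is empty and remains empty for the remaining 5 symbols.
That set has 0 states.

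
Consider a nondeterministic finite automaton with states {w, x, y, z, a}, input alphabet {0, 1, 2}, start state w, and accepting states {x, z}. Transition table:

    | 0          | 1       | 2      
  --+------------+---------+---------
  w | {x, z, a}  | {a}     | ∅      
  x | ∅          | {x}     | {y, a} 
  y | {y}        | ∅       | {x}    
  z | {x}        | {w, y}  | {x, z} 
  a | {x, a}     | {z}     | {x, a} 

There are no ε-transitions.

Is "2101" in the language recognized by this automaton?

No

Start in {w}.
Read '2': w→∅; now ∅.
The set is empty and remains empty for the remaining 3 symbols.
The final set ∅ contains no accepting state.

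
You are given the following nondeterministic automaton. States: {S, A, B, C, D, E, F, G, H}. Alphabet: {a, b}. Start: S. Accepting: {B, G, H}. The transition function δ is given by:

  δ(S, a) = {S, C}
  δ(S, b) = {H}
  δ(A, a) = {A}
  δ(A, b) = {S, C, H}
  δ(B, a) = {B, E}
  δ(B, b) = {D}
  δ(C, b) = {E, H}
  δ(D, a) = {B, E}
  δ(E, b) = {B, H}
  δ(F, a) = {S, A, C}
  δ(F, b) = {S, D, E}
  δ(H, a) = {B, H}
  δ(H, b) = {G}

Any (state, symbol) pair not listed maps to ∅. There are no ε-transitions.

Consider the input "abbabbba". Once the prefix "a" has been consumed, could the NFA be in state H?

Start in {S}.
Read 'a': {S} → {S, C}.
State H is not in {S, C}.

No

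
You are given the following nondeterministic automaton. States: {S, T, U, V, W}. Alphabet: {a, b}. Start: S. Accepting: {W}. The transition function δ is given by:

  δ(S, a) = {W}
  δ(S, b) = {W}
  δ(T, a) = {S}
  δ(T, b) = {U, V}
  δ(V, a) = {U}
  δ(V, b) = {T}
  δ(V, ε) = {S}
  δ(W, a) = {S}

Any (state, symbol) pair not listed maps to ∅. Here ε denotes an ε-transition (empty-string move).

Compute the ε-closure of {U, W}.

{U, W}

Begin with {U, W}.
No ε-moves leave this set, so the closure equals the set itself.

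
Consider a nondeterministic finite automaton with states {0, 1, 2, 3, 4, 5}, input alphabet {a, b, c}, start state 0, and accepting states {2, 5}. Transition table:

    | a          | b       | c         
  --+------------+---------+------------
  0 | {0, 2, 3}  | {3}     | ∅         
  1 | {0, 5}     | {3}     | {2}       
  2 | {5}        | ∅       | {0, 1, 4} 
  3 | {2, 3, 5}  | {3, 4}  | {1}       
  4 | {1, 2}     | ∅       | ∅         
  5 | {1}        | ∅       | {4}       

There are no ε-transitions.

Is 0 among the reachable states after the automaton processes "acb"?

No

Start in {0}.
Read 'a': {0} → {0, 2, 3}.
Read 'c': {0, 2, 3} → {0, 1, 4}.
Read 'b': {0, 1, 4} → {3}.
State 0 is not in {3}.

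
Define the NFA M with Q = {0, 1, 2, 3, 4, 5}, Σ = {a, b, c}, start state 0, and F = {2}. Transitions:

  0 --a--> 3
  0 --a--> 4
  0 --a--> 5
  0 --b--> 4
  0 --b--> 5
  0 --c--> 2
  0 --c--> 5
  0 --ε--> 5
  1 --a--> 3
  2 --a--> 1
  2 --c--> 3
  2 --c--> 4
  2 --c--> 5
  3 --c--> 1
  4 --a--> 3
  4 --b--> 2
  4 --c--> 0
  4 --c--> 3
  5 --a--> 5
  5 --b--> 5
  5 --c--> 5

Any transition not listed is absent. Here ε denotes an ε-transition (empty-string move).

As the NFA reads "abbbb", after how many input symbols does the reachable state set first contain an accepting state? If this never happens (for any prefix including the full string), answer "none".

2

Start: ε-closure({0}) = {0, 5}.
Read 'a': 0→{3, 4, 5}, 5→{5}; now {3, 4, 5}.
Read 'b': 3→∅, 4→{2}, 5→{5}; now {2, 5}.
None of the earlier sets intersect F, but {2, 5} does.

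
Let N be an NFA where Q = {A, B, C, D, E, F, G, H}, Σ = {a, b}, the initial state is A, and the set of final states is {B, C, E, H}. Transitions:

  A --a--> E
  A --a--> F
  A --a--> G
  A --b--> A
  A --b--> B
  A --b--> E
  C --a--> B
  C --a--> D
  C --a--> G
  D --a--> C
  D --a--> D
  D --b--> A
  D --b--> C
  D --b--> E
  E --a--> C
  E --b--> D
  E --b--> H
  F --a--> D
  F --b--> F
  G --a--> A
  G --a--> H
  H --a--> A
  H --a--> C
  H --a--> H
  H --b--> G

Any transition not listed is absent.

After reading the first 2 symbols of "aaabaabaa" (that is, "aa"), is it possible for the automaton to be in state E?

No

Start in {A}.
Read 'a': {A} → {E, F, G}.
Read 'a': {E, F, G} → {A, C, D, H}.
State E is not in {A, C, D, H}.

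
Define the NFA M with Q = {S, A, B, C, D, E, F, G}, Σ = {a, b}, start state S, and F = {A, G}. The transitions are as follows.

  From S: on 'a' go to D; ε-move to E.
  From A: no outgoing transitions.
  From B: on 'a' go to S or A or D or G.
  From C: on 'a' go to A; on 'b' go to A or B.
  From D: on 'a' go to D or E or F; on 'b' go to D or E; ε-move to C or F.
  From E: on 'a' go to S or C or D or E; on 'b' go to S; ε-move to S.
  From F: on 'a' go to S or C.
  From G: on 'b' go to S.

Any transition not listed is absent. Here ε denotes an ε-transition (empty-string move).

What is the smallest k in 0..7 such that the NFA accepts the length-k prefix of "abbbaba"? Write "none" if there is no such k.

Start: ε-closure({S}) = {S, E}.
Read 'a': {S, E} → {S, C, D, E, F}.
Read 'b': {S, C, D, E, F} → {S, A, B, C, D, E, F}.
None of the earlier sets intersect F, but {S, A, B, C, D, E, F} does.

2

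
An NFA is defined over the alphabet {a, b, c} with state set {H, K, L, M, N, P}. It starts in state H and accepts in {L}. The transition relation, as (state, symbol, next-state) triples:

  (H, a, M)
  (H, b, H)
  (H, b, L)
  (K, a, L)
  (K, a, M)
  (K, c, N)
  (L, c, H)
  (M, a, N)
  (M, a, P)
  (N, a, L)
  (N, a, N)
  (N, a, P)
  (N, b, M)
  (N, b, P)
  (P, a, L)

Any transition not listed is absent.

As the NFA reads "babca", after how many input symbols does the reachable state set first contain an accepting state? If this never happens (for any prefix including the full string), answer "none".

Start in {H}.
Read 'b': H→{H, L}; now {H, L}.
None of the earlier sets intersect F, but {H, L} does.

1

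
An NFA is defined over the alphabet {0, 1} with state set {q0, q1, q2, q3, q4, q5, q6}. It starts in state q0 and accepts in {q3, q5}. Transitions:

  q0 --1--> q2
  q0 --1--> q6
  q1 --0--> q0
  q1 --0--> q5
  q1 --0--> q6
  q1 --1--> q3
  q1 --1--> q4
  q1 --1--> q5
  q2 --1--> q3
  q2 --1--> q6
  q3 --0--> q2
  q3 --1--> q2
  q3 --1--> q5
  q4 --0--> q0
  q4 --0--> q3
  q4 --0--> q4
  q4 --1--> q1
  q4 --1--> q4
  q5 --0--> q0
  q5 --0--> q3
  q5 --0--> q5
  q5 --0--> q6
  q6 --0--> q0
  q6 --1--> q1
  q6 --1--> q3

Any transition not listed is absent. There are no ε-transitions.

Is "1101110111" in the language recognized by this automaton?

Yes

Start in {q0}.
Read '1': q0→{q2, q6}; now {q2, q6}.
Read '1': q2→{q3, q6}, q6→{q1, q3}; now {q1, q3, q6}.
Read '0': q1→{q0, q5, q6}, q3→{q2}, q6→{q0}; now {q0, q2, q5, q6}.
Read '1': q0→{q2, q6}, q2→{q3, q6}, q5→∅, q6→{q1, q3}; now {q1, q2, q3, q6}.
Read '1': q1→{q3, q4, q5}, q2→{q3, q6}, q3→{q2, q5}, q6→{q1, q3}; now {q1, q2, q3, q4, q5, q6}.
Read '1': q1→{q3, q4, q5}, q2→{q3, q6}, q3→{q2, q5}, q4→{q1, q4}, q5→∅, q6→{q1, q3}; now {q1, q2, q3, q4, q5, q6}.
Read '0': q1→{q0, q5, q6}, q2→∅, q3→{q2}, q4→{q0, q3, q4}, q5→{q0, q3, q5, q6}, q6→{q0}; now {q0, q2, q3, q4, q5, q6}.
Read '1': q0→{q2, q6}, q2→{q3, q6}, q3→{q2, q5}, q4→{q1, q4}, q5→∅, q6→{q1, q3}; now {q1, q2, q3, q4, q5, q6}.
Read '1': q1→{q3, q4, q5}, q2→{q3, q6}, q3→{q2, q5}, q4→{q1, q4}, q5→∅, q6→{q1, q3}; now {q1, q2, q3, q4, q5, q6}.
Read '1': q1→{q3, q4, q5}, q2→{q3, q6}, q3→{q2, q5}, q4→{q1, q4}, q5→∅, q6→{q1, q3}; now {q1, q2, q3, q4, q5, q6}.
The final set {q1, q2, q3, q4, q5, q6} contains the accepting states q3, q5.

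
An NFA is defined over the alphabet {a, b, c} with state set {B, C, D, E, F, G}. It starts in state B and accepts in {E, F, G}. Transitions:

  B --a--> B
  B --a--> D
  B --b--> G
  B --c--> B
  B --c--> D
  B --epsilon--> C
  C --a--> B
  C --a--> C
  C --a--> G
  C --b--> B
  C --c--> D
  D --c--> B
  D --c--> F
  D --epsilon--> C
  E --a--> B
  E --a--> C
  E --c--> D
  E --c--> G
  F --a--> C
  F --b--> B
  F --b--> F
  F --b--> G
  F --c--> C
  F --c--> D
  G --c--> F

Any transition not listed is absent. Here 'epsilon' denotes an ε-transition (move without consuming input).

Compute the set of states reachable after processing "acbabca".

{B, C, D, G}

Start: ε-closure({B}) = {B, C}.
Read 'a': {B, C} → {B, C, D, G}.
Read 'c': {B, C, D, G} → {B, C, D, F}.
Read 'b': {B, C, D, F} → {B, C, F, G}.
Read 'a': {B, C, F, G} → {B, C, D, G}.
Read 'b': {B, C, D, G} → {B, C, G}.
Read 'c': {B, C, G} → {B, C, D, F}.
Read 'a': {B, C, D, F} → {B, C, D, G}.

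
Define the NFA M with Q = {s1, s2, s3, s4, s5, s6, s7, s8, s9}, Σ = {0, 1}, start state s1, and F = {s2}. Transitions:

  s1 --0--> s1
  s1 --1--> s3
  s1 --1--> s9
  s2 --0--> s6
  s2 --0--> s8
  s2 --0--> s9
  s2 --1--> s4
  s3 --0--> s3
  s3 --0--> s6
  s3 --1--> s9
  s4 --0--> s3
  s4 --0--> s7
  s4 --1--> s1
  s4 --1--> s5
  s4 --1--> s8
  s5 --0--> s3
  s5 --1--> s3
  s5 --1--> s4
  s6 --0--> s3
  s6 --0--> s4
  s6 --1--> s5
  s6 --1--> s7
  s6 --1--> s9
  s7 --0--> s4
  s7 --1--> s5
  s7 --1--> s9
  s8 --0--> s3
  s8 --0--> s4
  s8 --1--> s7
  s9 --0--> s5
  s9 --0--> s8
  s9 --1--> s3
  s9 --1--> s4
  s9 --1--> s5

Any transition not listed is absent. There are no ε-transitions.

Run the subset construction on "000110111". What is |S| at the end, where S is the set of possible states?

7

Start in {s1}.
Read '0': s1→{s1}; now {s1}.
Read '0': s1→{s1}; now {s1}.
Read '0': s1→{s1}; now {s1}.
Read '1': s1→{s3, s9}; now {s3, s9}.
Read '1': s3→{s9}, s9→{s3, s4, s5}; now {s3, s4, s5, s9}.
Read '0': s3→{s3, s6}, s4→{s3, s7}, s5→{s3}, s9→{s5, s8}; now {s3, s5, s6, s7, s8}.
Read '1': s3→{s9}, s5→{s3, s4}, s6→{s5, s7, s9}, s7→{s5, s9}, s8→{s7}; now {s3, s4, s5, s7, s9}.
Read '1': s3→{s9}, s4→{s1, s5, s8}, s5→{s3, s4}, s7→{s5, s9}, s9→{s3, s4, s5}; now {s1, s3, s4, s5, s8, s9}.
Read '1': s1→{s3, s9}, s3→{s9}, s4→{s1, s5, s8}, s5→{s3, s4}, s8→{s7}, s9→{s3, s4, s5}; now {s1, s3, s4, s5, s7, s8, s9}.
That set has 7 states.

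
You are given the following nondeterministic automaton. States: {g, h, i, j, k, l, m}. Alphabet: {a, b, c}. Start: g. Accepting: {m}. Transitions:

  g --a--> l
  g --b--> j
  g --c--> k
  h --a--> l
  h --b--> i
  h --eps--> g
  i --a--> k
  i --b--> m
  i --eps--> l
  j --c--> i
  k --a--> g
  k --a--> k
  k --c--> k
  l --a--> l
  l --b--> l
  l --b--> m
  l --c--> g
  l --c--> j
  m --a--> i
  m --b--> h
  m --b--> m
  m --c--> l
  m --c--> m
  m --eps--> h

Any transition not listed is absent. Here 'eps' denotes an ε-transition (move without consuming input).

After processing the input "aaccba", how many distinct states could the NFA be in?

2

Start in {g}.
Read 'a': {g} → {l}.
Read 'a': {l} → {l}.
Read 'c': {l} → {g, j}.
Read 'c': {g, j} → {i, k, l}.
Read 'b': {i, k, l} → {g, h, l, m}.
Read 'a': {g, h, l, m} → {i, l}.
That set has 2 states.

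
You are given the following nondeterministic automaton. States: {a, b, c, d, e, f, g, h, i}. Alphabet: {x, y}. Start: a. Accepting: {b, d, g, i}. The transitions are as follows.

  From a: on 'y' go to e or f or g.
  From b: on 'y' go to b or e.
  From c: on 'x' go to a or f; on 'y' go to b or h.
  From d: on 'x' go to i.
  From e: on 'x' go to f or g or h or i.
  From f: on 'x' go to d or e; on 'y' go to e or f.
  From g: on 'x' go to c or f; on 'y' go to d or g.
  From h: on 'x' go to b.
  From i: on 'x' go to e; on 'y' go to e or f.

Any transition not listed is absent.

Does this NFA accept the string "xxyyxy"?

No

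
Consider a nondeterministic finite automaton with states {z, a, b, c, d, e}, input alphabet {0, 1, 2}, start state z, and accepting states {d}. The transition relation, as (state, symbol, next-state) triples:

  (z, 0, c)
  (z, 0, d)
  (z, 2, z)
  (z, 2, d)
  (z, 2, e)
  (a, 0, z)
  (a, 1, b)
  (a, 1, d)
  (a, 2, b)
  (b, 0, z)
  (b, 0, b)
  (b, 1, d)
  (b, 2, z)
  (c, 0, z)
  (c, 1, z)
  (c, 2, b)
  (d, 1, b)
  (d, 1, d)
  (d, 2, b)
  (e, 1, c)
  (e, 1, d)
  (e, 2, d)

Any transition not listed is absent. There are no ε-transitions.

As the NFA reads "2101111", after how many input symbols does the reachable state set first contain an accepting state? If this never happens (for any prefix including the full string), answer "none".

Start in {z}.
Read '2': {z} → {z, d, e}.
None of the earlier sets intersect F, but {z, d, e} does.

1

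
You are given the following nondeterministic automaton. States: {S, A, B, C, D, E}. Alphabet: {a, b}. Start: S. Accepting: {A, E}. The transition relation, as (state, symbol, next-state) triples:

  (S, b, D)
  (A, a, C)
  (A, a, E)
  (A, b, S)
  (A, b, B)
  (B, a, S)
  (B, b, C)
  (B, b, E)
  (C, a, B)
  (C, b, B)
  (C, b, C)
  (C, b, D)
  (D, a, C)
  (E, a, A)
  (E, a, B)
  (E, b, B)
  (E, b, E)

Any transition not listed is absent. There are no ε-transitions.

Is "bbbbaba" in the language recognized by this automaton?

No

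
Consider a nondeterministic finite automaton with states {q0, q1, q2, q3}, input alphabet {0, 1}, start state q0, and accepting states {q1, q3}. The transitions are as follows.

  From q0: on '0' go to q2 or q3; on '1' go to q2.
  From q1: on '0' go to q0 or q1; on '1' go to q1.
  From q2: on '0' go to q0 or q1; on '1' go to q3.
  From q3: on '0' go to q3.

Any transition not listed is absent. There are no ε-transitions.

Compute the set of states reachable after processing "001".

{q1, q2}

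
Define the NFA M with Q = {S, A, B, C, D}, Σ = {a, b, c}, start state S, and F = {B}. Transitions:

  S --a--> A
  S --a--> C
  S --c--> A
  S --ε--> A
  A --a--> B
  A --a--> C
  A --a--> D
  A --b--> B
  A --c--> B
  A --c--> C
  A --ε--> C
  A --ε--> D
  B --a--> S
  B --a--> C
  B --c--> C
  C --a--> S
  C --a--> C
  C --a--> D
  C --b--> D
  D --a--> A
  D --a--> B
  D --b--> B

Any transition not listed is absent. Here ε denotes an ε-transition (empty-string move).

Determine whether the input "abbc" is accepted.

Start: ε-closure({S}) = {S, A, C, D}.
Read 'a': {S, A, C, D} → {S, A, B, C, D}.
Read 'b': {S, A, B, C, D} → {B, D}.
Read 'b': {B, D} → {B}.
Read 'c': {B} → {C}.
The final set {C} contains no accepting state.

No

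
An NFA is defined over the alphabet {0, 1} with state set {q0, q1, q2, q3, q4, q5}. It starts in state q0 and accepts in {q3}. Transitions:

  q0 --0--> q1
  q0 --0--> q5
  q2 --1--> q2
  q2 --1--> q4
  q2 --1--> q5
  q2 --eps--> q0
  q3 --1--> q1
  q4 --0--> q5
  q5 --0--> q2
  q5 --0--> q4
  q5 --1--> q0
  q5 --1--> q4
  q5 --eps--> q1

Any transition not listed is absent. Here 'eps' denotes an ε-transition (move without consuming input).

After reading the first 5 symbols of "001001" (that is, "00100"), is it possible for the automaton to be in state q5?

Yes

Start in {q0}.
Read '0': {q0} → {q1, q5}.
Read '0': {q1, q5} → {q0, q2, q4}.
Read '1': {q0, q2, q4} → {q0, q1, q2, q4, q5}.
Read '0': {q0, q1, q2, q4, q5} → {q0, q1, q2, q4, q5}.
Read '0': {q0, q1, q2, q4, q5} → {q0, q1, q2, q4, q5}.
State q5 is in {q0, q1, q2, q4, q5}.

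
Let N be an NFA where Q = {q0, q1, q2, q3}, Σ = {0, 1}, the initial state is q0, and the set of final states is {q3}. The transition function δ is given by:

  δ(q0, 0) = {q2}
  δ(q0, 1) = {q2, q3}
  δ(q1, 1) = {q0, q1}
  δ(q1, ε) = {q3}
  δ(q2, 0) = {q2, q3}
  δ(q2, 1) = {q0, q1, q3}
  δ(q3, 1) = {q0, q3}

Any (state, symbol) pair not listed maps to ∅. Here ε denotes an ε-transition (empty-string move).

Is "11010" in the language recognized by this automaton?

Start in {q0}.
Read '1': q0→{q2, q3}; now {q2, q3}.
Read '1': q2→{q0, q1, q3}, q3→{q0, q3}; now {q0, q1, q3}.
Read '0': q0→{q2}, q1→∅, q3→∅; now {q2}.
Read '1': q2→{q0, q1, q3}; now {q0, q1, q3}.
Read '0': q0→{q2}, q1→∅, q3→∅; now {q2}.
The final set {q2} contains no accepting state.

No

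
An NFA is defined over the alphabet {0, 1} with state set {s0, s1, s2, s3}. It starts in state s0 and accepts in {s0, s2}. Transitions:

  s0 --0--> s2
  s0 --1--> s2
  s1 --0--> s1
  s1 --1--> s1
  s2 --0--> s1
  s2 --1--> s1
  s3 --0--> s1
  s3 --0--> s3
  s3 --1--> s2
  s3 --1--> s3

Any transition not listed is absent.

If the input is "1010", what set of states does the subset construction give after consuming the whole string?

{s1}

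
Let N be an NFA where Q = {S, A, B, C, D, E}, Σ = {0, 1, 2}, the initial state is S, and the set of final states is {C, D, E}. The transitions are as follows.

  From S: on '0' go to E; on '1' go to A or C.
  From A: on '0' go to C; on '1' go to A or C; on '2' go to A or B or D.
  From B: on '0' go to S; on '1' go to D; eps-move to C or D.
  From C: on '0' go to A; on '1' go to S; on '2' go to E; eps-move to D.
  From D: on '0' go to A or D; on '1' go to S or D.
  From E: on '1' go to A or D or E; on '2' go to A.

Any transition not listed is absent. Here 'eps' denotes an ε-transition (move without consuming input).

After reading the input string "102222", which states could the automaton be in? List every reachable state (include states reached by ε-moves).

{A, B, C, D, E}

Start in {S}.
Read '1': {S} → {A, C, D}.
Read '0': {A, C, D} → {A, C, D}.
Read '2': {A, C, D} → {A, B, C, D, E}.
Read '2': {A, B, C, D, E} → {A, B, C, D, E}.
Read '2': {A, B, C, D, E} → {A, B, C, D, E}.
Read '2': {A, B, C, D, E} → {A, B, C, D, E}.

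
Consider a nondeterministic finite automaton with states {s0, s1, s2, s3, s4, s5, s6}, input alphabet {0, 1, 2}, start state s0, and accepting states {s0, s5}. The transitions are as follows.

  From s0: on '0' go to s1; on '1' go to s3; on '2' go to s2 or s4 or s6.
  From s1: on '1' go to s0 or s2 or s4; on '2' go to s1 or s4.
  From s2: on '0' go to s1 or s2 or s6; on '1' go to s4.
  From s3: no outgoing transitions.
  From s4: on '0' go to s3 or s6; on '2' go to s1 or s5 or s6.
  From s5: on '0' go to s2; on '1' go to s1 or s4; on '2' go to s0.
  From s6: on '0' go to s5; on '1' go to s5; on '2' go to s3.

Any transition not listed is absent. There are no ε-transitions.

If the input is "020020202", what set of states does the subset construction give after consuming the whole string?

{s3}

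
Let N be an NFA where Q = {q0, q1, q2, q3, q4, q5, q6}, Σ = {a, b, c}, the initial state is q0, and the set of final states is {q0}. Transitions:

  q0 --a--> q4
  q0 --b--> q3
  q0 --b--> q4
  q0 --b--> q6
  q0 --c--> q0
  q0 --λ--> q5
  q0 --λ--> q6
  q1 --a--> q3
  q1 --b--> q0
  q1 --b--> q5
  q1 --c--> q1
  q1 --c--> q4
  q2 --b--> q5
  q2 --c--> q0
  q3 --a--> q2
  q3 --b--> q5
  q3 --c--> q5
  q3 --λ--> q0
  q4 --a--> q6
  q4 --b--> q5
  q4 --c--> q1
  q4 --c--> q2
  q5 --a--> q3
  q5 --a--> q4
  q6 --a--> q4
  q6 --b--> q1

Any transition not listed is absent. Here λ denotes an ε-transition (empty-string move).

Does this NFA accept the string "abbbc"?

Yes

Start: ε-closure({q0}) = {q0, q5, q6}.
Read 'a': {q0, q5, q6} → {q0, q3, q4, q5, q6}.
Read 'b': {q0, q3, q4, q5, q6} → {q0, q1, q3, q4, q5, q6}.
Read 'b': {q0, q1, q3, q4, q5, q6} → {q0, q1, q3, q4, q5, q6}.
Read 'b': {q0, q1, q3, q4, q5, q6} → {q0, q1, q3, q4, q5, q6}.
Read 'c': {q0, q1, q3, q4, q5, q6} → {q0, q1, q2, q4, q5, q6}.
The final set {q0, q1, q2, q4, q5, q6} contains the accepting state q0.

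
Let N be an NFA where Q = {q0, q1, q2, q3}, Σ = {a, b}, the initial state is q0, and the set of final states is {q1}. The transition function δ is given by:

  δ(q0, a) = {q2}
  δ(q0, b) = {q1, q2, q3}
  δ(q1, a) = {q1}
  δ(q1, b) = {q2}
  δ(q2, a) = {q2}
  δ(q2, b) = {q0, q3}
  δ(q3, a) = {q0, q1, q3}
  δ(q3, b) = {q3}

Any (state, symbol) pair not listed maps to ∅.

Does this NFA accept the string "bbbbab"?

Yes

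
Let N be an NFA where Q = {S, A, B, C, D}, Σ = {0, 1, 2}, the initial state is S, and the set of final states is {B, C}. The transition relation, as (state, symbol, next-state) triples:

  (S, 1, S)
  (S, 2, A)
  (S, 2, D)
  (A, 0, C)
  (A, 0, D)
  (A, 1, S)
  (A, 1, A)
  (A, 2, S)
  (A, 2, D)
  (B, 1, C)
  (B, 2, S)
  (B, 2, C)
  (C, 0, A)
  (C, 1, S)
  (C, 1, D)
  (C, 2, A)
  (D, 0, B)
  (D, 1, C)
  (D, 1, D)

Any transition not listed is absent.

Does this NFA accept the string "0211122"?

No

Start in {S}.
Read '0': S→∅; now ∅.
The set is empty and remains empty for the remaining 6 symbols.
The final set ∅ contains no accepting state.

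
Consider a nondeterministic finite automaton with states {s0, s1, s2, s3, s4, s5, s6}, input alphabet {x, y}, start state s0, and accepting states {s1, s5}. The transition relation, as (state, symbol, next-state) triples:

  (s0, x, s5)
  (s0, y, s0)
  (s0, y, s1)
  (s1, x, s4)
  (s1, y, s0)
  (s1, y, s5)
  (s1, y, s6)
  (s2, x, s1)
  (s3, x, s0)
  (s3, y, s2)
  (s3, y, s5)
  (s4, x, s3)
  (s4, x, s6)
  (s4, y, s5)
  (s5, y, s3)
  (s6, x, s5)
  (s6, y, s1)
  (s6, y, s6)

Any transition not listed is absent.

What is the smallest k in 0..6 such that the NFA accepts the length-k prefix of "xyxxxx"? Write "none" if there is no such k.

1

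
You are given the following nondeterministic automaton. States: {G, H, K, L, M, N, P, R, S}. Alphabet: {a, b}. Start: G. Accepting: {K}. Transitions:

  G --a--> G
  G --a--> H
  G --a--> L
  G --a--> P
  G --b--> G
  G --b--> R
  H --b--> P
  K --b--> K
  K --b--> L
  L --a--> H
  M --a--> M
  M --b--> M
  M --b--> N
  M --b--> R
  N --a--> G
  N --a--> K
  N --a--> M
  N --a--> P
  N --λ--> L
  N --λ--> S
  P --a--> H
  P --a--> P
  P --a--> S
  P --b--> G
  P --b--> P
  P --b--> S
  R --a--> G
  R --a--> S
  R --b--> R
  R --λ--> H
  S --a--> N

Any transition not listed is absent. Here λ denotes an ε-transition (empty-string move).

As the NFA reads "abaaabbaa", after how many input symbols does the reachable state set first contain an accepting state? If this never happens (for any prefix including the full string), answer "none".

4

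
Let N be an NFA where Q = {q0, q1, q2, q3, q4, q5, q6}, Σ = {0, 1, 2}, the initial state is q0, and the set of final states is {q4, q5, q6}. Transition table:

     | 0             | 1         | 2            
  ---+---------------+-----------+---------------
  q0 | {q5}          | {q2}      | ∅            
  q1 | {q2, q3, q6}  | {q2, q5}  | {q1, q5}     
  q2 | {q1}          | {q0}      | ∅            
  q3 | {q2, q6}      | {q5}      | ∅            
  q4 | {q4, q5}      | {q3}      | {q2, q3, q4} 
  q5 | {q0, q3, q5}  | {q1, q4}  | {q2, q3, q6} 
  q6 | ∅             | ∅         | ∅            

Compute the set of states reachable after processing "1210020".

∅

Start in {q0}.
Read '1': q0→{q2}; now {q2}.
Read '2': q2→∅; now ∅.
The set is empty and remains empty for the remaining 5 symbols.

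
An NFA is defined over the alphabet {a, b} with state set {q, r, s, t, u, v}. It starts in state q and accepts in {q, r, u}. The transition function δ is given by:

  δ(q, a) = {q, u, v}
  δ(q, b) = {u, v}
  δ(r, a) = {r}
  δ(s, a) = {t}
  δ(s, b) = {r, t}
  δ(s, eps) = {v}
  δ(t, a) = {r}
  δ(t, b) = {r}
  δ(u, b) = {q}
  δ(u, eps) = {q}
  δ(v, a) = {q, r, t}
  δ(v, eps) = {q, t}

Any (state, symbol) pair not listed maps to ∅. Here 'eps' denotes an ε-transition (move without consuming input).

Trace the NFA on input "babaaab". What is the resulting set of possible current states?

Start in {q}.
Read 'b': q→{u, v}; union {u, v}; ε-closure = {q, t, u, v}.
Read 'a': q→{q, u, v}, t→{r}, u→∅, v→{q, r, t}; now {q, r, t, u, v}.
Read 'b': q→{u, v}, r→∅, t→{r}, u→{q}, v→∅; union {q, r, u, v}; ε-closure = {q, r, t, u, v}.
Read 'a': q→{q, u, v}, r→{r}, t→{r}, u→∅, v→{q, r, t}; now {q, r, t, u, v}.
Read 'a': q→{q, u, v}, r→{r}, t→{r}, u→∅, v→{q, r, t}; now {q, r, t, u, v}.
Read 'a': q→{q, u, v}, r→{r}, t→{r}, u→∅, v→{q, r, t}; now {q, r, t, u, v}.
Read 'b': q→{u, v}, r→∅, t→{r}, u→{q}, v→∅; union {q, r, u, v}; ε-closure = {q, r, t, u, v}.

{q, r, t, u, v}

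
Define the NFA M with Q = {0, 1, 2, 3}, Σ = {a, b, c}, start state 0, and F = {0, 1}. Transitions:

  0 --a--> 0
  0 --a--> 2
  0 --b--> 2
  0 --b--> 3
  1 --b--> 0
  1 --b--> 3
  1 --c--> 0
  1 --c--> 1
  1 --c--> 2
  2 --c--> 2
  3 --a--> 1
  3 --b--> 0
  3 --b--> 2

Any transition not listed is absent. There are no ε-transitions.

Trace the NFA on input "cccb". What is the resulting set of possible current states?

∅

Start in {0}.
Read 'c': {0} → ∅.
The set is empty and remains empty for the remaining 3 symbols.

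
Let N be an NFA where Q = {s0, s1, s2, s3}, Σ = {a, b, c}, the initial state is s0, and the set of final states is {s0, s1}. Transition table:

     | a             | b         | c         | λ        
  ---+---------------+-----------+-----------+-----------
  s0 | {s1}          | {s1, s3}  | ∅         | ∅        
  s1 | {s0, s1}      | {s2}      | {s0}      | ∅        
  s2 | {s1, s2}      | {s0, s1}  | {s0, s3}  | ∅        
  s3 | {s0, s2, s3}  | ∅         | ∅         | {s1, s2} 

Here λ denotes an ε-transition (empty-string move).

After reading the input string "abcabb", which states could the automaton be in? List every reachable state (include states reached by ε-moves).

{s0, s1, s2, s3}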